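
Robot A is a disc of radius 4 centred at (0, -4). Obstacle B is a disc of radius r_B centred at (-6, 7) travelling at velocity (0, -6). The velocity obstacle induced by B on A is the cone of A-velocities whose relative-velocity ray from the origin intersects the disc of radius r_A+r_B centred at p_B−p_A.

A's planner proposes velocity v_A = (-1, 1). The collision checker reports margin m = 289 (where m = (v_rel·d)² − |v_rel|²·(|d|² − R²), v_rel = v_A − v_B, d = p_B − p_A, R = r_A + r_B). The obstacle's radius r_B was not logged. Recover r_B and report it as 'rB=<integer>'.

m = 289
d = (-6, 11);  v_rel = (-1, 7),  |v_rel|² = 50
v_rel×d = (-1)·(11) − (7)·(-6) = 31
since m = R²·50 − 31²:  R² = (961 + 289) / 50 = 25
R = √25 = 5  ⇒  r_B = 5 − 4 = 1

rB=1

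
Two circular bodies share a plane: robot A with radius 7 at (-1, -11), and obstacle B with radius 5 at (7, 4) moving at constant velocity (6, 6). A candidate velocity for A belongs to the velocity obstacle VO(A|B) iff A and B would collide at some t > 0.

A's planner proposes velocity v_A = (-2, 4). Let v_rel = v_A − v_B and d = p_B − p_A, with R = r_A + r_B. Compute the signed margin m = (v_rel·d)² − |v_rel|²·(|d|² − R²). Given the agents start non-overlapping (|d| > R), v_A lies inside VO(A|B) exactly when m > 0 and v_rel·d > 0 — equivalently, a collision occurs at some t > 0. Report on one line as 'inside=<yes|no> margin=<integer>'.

d = (8, 15),  |d|² = 289;  R = 7+5 = 12,  c = 289−12² = 145
v_rel = (-8, -2),  |v_rel|² = 68;  v_rel·d = (-8)·(8) + (-2)·(15) = -94
68·t² + 188·t + 145 = 0  ⇒  m = (-94)² − 68·145 = -1024
m = -1024 < 0,  v_rel·d = -94 < 0  ⇒  outside

inside=no margin=-1024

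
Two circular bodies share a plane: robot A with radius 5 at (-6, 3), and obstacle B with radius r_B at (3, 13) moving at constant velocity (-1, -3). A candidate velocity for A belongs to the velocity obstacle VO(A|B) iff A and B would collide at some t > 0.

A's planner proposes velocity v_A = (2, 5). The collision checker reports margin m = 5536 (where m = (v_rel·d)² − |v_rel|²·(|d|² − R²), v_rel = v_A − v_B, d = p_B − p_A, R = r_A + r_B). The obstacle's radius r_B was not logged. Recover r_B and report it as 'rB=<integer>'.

m = 5536
d = (9, 10);  v_rel = (3, 8),  |v_rel|² = 73
v_rel×d = (3)·(10) − (8)·(9) = -42
since m = R²·73 − (-42)²:  R² = (1764 + 5536) / 73 = 100
R = √100 = 10  ⇒  r_B = 10 − 5 = 5

rB=5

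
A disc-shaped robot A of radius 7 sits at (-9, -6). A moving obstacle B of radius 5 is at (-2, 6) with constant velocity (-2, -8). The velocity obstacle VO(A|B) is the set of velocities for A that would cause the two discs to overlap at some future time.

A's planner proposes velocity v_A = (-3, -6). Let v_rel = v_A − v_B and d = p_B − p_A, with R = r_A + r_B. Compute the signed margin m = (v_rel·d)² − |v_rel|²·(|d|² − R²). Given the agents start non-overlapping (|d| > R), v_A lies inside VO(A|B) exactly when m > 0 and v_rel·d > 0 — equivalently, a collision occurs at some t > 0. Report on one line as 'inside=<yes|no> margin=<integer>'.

d = (7, 12),  |d|² = 193;  R = 7+5 = 12,  c = 193−12² = 49
v_rel = (-1, 2),  |v_rel|² = 5;  v_rel·d = (-1)·(7) + (2)·(12) = 17
5·t² − 34·t + 49 = 0  ⇒  m = 17² − 5·49 = 44
m = 44 > 0,  v_rel·d = 17 > 0  ⇒  inside

inside=yes margin=44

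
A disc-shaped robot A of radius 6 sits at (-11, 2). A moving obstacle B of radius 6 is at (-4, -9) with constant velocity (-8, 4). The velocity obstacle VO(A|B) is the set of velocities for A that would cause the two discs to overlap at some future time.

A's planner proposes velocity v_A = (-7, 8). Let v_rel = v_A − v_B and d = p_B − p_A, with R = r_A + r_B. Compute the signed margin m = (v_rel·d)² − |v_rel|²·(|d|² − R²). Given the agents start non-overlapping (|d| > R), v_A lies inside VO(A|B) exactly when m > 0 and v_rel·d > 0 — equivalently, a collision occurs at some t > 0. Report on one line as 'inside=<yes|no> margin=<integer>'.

d = (7, -11),  |d|² = 170;  R = 6+6 = 12,  c = 170−12² = 26
v_rel = (1, 4),  |v_rel|² = 17;  v_rel·d = (1)·(7) + (4)·(-11) = -37
17·t² + 74·t + 26 = 0  ⇒  m = (-37)² − 17·26 = 927
m = 927 > 0,  v_rel·d = -37 < 0  ⇒  outside

inside=no margin=927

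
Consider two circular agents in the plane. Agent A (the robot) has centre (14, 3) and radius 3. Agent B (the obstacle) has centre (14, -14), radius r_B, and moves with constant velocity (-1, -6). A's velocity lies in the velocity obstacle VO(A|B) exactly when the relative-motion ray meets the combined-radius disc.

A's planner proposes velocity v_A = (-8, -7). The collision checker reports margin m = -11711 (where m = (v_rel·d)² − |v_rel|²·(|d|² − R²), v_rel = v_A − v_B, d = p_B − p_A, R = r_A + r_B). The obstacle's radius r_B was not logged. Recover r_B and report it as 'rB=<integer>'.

m = -11711
d = (0, -17);  v_rel = (-7, -1),  |v_rel|² = 50
v_rel×d = (-7)·(-17) − (-1)·(0) = 119
since m = R²·50 − 119²:  R² = (14161 + -11711) / 50 = 49
R = √49 = 7  ⇒  r_B = 7 − 3 = 4

rB=4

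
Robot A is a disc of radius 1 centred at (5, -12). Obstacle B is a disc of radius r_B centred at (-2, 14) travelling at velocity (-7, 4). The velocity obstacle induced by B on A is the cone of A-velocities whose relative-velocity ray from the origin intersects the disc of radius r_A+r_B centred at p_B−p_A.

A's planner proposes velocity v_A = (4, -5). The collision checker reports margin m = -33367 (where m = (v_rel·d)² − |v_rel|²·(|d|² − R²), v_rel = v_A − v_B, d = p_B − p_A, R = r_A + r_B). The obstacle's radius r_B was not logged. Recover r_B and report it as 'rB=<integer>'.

m = -33367
d = (-7, 26);  v_rel = (11, -9),  |v_rel|² = 202
v_rel×d = (11)·(26) − (-9)·(-7) = 223
since m = R²·202 − 223²:  R² = (49729 + -33367) / 202 = 81
R = √81 = 9  ⇒  r_B = 9 − 1 = 8

rB=8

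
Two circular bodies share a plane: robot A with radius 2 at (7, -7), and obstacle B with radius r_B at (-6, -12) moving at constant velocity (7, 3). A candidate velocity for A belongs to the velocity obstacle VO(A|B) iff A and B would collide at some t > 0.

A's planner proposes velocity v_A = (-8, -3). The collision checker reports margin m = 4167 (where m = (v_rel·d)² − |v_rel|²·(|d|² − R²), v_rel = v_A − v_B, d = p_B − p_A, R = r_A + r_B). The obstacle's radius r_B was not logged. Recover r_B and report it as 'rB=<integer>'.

m = 4167
d = (-13, -5);  v_rel = (-15, -6),  |v_rel|² = 261
v_rel×d = (-15)·(-5) − (-6)·(-13) = -3
since m = R²·261 − (-3)²:  R² = (9 + 4167) / 261 = 16
R = √16 = 4  ⇒  r_B = 4 − 2 = 2

rB=2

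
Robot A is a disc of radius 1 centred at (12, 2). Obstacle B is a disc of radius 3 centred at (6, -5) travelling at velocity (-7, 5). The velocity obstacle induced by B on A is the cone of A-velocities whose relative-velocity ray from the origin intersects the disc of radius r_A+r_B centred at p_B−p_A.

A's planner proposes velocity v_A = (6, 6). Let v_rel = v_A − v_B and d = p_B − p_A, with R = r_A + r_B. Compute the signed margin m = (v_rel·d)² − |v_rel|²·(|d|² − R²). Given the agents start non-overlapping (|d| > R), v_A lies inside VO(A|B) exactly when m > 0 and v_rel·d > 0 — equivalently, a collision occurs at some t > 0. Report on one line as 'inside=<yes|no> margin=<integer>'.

d = (-6, -7),  |d|² = 85;  R = 1+3 = 4,  c = 85−4² = 69
v_rel = (13, 1),  |v_rel|² = 170;  v_rel·d = (13)·(-6) + (1)·(-7) = -85
170·t² + 170·t + 69 = 0  ⇒  m = (-85)² − 170·69 = -4505
m = -4505 < 0,  v_rel·d = -85 < 0  ⇒  outside

inside=no margin=-4505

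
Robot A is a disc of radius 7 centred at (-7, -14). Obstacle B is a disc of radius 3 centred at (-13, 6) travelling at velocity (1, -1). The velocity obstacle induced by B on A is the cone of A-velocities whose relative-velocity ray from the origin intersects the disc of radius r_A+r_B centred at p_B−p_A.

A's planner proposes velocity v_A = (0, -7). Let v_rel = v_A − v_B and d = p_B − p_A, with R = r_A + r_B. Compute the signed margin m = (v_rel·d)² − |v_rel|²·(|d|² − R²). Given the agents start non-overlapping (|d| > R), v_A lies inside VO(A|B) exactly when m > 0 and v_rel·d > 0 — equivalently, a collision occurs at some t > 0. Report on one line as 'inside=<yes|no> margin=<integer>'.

d = (-6, 20),  |d|² = 436;  R = 7+3 = 10,  c = 436−10² = 336
v_rel = (-1, -6),  |v_rel|² = 37;  v_rel·d = (-1)·(-6) + (-6)·(20) = -114
37·t² + 228·t + 336 = 0  ⇒  m = (-114)² − 37·336 = 564
m = 564 > 0,  v_rel·d = -114 < 0  ⇒  outside

inside=no margin=564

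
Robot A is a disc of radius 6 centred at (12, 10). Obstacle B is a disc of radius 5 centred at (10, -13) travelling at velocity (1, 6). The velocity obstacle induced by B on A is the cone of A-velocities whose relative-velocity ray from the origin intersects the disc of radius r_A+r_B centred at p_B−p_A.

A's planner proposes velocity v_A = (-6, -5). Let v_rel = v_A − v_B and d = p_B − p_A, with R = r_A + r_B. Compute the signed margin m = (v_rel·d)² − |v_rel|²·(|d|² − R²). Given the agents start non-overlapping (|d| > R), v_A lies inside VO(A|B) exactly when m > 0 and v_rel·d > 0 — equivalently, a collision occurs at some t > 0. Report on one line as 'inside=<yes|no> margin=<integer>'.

d = (-2, -23),  |d|² = 533;  R = 6+5 = 11,  c = 533−11² = 412
v_rel = (-7, -11),  |v_rel|² = 170;  v_rel·d = (-7)·(-2) + (-11)·(-23) = 267
170·t² − 534·t + 412 = 0  ⇒  m = 267² − 170·412 = 1249
m = 1249 > 0,  v_rel·d = 267 > 0  ⇒  inside

inside=yes margin=1249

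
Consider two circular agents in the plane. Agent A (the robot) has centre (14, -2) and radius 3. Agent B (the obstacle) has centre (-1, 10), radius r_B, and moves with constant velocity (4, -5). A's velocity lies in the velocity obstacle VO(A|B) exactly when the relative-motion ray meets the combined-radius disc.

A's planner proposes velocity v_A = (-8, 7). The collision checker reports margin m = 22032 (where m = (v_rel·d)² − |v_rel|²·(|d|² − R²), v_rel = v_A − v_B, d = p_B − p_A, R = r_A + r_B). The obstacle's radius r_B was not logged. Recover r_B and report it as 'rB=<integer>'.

m = 22032
d = (-15, 12);  v_rel = (-12, 12),  |v_rel|² = 288
v_rel×d = (-12)·(12) − (12)·(-15) = 36
since m = R²·288 − 36²:  R² = (1296 + 22032) / 288 = 81
R = √81 = 9  ⇒  r_B = 9 − 3 = 6

rB=6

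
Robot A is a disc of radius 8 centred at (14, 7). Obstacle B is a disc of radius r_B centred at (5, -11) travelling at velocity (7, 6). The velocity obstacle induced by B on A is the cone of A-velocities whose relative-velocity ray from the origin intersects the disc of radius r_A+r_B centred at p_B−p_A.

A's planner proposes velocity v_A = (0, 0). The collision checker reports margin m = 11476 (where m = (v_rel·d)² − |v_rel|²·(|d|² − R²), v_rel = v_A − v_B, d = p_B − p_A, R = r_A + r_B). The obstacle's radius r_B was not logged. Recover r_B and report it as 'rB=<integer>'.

m = 11476
d = (-9, -18);  v_rel = (-7, -6),  |v_rel|² = 85
v_rel×d = (-7)·(-18) − (-6)·(-9) = 72
since m = R²·85 − 72²:  R² = (5184 + 11476) / 85 = 196
R = √196 = 14  ⇒  r_B = 14 − 8 = 6

rB=6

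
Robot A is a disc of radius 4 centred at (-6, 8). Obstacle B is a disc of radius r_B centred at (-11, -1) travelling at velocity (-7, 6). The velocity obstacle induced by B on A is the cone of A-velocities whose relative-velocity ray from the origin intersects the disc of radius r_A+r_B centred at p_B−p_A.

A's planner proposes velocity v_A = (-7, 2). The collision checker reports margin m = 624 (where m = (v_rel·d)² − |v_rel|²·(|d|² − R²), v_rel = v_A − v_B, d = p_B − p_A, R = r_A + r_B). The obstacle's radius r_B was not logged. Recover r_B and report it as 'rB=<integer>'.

m = 624
d = (-5, -9);  v_rel = (0, -4),  |v_rel|² = 16
v_rel×d = (0)·(-9) − (-4)·(-5) = -20
since m = R²·16 − (-20)²:  R² = (400 + 624) / 16 = 64
R = √64 = 8  ⇒  r_B = 8 − 4 = 4

rB=4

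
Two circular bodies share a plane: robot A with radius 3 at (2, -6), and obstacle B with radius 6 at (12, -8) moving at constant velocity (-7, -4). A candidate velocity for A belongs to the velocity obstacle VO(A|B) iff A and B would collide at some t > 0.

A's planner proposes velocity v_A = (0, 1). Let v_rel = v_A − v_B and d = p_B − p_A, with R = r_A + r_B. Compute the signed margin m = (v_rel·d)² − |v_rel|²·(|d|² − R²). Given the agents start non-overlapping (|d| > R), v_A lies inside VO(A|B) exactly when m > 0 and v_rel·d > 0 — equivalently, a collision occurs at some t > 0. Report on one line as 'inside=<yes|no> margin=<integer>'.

d = (10, -2),  |d|² = 104;  R = 3+6 = 9,  c = 104−9² = 23
v_rel = (7, 5),  |v_rel|² = 74;  v_rel·d = (7)·(10) + (5)·(-2) = 60
74·t² − 120·t + 23 = 0  ⇒  m = 60² − 74·23 = 1898
m = 1898 > 0,  v_rel·d = 60 > 0  ⇒  inside

inside=yes margin=1898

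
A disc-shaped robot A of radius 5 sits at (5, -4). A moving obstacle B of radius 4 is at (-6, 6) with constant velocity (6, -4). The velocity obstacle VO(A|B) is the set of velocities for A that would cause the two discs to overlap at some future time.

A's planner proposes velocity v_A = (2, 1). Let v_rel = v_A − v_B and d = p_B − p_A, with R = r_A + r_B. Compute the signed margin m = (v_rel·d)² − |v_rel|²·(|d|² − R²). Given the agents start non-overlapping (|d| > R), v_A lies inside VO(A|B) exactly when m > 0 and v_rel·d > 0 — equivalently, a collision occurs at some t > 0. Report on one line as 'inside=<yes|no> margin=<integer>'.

d = (-11, 10),  |d|² = 221;  R = 5+4 = 9,  c = 221−9² = 140
v_rel = (-4, 5),  |v_rel|² = 41;  v_rel·d = (-4)·(-11) + (5)·(10) = 94
41·t² − 188·t + 140 = 0  ⇒  m = 94² − 41·140 = 3096
m = 3096 > 0,  v_rel·d = 94 > 0  ⇒  inside

inside=yes margin=3096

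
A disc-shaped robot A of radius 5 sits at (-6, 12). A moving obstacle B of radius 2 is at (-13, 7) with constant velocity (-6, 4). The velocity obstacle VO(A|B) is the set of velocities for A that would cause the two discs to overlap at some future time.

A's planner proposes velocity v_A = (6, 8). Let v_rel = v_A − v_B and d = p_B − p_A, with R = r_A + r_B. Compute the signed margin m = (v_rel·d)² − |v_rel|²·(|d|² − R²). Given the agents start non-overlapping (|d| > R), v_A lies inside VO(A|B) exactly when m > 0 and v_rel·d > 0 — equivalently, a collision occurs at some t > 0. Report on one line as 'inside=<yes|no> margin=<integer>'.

d = (-7, -5),  |d|² = 74;  R = 5+2 = 7,  c = 74−7² = 25
v_rel = (12, 4),  |v_rel|² = 160;  v_rel·d = (12)·(-7) + (4)·(-5) = -104
160·t² + 208·t + 25 = 0  ⇒  m = (-104)² − 160·25 = 6816
m = 6816 > 0,  v_rel·d = -104 < 0  ⇒  outside

inside=no margin=6816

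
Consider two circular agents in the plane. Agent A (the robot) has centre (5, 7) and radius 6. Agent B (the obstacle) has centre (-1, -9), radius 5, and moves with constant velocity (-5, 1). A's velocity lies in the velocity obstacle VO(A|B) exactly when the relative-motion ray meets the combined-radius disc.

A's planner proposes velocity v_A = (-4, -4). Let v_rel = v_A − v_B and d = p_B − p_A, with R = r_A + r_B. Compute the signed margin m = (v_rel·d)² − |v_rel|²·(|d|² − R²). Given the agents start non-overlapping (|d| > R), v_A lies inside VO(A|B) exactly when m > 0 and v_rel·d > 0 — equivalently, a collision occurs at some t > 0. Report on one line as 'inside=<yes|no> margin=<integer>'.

d = (-6, -16),  |d|² = 292;  R = 6+5 = 11,  c = 292−11² = 171
v_rel = (1, -5),  |v_rel|² = 26;  v_rel·d = (1)·(-6) + (-5)·(-16) = 74
26·t² − 148·t + 171 = 0  ⇒  m = 74² − 26·171 = 1030
m = 1030 > 0,  v_rel·d = 74 > 0  ⇒  inside

inside=yes margin=1030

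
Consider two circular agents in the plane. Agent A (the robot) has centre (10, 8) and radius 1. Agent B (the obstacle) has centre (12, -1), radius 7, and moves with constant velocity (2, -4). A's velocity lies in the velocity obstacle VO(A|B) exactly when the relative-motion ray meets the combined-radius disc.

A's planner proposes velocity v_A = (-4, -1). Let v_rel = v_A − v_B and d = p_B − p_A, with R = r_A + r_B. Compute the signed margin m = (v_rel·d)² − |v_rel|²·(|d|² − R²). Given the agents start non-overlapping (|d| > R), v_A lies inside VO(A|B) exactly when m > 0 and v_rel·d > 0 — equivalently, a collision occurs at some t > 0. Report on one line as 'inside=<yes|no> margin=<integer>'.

d = (2, -9),  |d|² = 85;  R = 1+7 = 8,  c = 85−8² = 21
v_rel = (-6, 3),  |v_rel|² = 45;  v_rel·d = (-6)·(2) + (3)·(-9) = -39
45·t² + 78·t + 21 = 0  ⇒  m = (-39)² − 45·21 = 576
m = 576 > 0,  v_rel·d = -39 < 0  ⇒  outside

inside=no margin=576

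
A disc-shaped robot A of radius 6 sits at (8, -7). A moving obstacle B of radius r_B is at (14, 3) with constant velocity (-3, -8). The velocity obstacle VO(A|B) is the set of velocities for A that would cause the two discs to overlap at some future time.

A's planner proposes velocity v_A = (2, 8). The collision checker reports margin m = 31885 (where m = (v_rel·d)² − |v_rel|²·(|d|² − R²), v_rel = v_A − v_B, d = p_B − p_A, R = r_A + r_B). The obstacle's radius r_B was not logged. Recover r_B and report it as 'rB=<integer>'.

m = 31885
d = (6, 10);  v_rel = (5, 16),  |v_rel|² = 281
v_rel×d = (5)·(10) − (16)·(6) = -46
since m = R²·281 − (-46)²:  R² = (2116 + 31885) / 281 = 121
R = √121 = 11  ⇒  r_B = 11 − 6 = 5

rB=5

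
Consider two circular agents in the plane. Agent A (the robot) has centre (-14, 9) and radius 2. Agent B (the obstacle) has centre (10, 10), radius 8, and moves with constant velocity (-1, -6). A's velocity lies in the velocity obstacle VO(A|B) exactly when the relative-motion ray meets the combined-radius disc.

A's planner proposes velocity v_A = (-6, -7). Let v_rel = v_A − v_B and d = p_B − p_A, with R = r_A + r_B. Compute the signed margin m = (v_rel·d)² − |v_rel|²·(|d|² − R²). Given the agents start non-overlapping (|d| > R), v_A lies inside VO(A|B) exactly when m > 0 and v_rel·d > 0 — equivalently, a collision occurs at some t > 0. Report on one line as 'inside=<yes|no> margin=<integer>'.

d = (24, 1),  |d|² = 577;  R = 2+8 = 10,  c = 577−10² = 477
v_rel = (-5, -1),  |v_rel|² = 26;  v_rel·d = (-5)·(24) + (-1)·(1) = -121
26·t² + 242·t + 477 = 0  ⇒  m = (-121)² − 26·477 = 2239
m = 2239 > 0,  v_rel·d = -121 < 0  ⇒  outside

inside=no margin=2239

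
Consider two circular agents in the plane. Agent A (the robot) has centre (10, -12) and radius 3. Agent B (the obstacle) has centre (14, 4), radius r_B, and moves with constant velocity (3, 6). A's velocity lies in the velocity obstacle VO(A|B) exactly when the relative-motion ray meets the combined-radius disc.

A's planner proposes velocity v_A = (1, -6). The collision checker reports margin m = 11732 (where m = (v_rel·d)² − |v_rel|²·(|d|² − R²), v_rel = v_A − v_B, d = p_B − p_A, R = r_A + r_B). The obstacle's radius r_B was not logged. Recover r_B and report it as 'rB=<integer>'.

m = 11732
d = (4, 16);  v_rel = (-2, -12),  |v_rel|² = 148
v_rel×d = (-2)·(16) − (-12)·(4) = 16
since m = R²·148 − 16²:  R² = (256 + 11732) / 148 = 81
R = √81 = 9  ⇒  r_B = 9 − 3 = 6

rB=6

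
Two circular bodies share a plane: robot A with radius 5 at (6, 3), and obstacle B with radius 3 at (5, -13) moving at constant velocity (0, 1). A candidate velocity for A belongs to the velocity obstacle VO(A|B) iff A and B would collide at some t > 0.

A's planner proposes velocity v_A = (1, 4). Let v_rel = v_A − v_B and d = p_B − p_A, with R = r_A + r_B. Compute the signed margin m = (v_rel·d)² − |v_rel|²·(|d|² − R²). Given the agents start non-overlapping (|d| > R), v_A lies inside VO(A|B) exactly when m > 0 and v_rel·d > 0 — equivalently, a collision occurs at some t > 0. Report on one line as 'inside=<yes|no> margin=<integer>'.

d = (-1, -16),  |d|² = 257;  R = 5+3 = 8,  c = 257−8² = 193
v_rel = (1, 3),  |v_rel|² = 10;  v_rel·d = (1)·(-1) + (3)·(-16) = -49
10·t² + 98·t + 193 = 0  ⇒  m = (-49)² − 10·193 = 471
m = 471 > 0,  v_rel·d = -49 < 0  ⇒  outside

inside=no margin=471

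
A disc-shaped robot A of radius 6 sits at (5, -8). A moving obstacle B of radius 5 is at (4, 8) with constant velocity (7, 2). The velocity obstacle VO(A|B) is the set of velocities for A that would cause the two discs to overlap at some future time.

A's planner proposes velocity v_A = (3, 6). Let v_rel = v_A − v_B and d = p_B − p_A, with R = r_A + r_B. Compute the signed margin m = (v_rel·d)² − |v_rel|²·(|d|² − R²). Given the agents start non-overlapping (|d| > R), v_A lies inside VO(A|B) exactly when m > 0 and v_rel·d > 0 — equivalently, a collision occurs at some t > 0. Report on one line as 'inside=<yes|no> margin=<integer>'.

d = (-1, 16),  |d|² = 257;  R = 6+5 = 11,  c = 257−11² = 136
v_rel = (-4, 4),  |v_rel|² = 32;  v_rel·d = (-4)·(-1) + (4)·(16) = 68
32·t² − 136·t + 136 = 0  ⇒  m = 68² − 32·136 = 272
m = 272 > 0,  v_rel·d = 68 > 0  ⇒  inside

inside=yes margin=272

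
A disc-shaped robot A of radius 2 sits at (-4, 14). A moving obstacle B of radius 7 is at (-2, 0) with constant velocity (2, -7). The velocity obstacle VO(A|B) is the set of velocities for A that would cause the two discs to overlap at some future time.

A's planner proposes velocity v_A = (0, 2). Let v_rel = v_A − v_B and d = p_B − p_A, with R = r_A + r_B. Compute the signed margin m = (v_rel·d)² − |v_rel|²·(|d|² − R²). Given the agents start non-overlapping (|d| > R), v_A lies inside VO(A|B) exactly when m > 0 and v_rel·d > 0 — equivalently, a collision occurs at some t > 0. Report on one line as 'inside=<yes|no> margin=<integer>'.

d = (2, -14),  |d|² = 200;  R = 2+7 = 9,  c = 200−9² = 119
v_rel = (-2, 9),  |v_rel|² = 85;  v_rel·d = (-2)·(2) + (9)·(-14) = -130
85·t² + 260·t + 119 = 0  ⇒  m = (-130)² − 85·119 = 6785
m = 6785 > 0,  v_rel·d = -130 < 0  ⇒  outside

inside=no margin=6785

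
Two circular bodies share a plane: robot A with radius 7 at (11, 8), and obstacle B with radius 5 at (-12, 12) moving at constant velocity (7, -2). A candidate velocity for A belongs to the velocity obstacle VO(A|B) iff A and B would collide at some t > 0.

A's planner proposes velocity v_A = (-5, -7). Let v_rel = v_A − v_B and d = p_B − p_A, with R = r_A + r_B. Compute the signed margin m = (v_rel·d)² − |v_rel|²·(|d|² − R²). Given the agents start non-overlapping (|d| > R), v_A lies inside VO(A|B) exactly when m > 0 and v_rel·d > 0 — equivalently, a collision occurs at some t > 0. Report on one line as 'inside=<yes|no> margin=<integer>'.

d = (-23, 4),  |d|² = 545;  R = 7+5 = 12,  c = 545−12² = 401
v_rel = (-12, -5),  |v_rel|² = 169;  v_rel·d = (-12)·(-23) + (-5)·(4) = 256
169·t² − 512·t + 401 = 0  ⇒  m = 256² − 169·401 = -2233
m = -2233 < 0,  v_rel·d = 256 > 0  ⇒  outside

inside=no margin=-2233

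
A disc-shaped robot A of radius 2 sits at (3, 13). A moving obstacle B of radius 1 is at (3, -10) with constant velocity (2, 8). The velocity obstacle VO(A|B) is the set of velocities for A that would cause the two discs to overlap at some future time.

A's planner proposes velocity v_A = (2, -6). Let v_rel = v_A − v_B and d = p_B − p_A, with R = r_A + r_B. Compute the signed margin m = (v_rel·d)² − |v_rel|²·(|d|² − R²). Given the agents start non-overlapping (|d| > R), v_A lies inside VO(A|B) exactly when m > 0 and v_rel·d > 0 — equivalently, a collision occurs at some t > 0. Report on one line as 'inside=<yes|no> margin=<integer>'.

d = (0, -23),  |d|² = 529;  R = 2+1 = 3,  c = 529−3² = 520
v_rel = (0, -14),  |v_rel|² = 196;  v_rel·d = (0)·(0) + (-14)·(-23) = 322
196·t² − 644·t + 520 = 0  ⇒  m = 322² − 196·520 = 1764
m = 1764 > 0,  v_rel·d = 322 > 0  ⇒  inside

inside=yes margin=1764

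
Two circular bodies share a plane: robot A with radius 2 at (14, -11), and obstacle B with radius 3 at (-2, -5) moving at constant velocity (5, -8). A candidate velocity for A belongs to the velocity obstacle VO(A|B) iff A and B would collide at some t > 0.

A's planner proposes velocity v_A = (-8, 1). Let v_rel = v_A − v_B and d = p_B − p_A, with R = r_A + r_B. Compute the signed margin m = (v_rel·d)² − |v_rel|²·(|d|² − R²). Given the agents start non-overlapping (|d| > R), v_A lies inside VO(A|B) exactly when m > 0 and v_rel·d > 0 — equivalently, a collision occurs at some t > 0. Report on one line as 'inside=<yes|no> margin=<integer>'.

d = (-16, 6),  |d|² = 292;  R = 2+3 = 5,  c = 292−5² = 267
v_rel = (-13, 9),  |v_rel|² = 250;  v_rel·d = (-13)·(-16) + (9)·(6) = 262
250·t² − 524·t + 267 = 0  ⇒  m = 262² − 250·267 = 1894
m = 1894 > 0,  v_rel·d = 262 > 0  ⇒  inside

inside=yes margin=1894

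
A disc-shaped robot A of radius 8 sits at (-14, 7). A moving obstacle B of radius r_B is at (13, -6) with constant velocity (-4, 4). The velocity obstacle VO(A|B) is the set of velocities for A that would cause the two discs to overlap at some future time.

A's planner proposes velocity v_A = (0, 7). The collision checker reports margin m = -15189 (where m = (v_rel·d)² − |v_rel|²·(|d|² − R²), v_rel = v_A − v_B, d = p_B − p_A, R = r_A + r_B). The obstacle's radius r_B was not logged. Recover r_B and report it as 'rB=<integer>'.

m = -15189
d = (27, -13);  v_rel = (4, 3),  |v_rel|² = 25
v_rel×d = (4)·(-13) − (3)·(27) = -133
since m = R²·25 − (-133)²:  R² = (17689 + -15189) / 25 = 100
R = √100 = 10  ⇒  r_B = 10 − 8 = 2

rB=2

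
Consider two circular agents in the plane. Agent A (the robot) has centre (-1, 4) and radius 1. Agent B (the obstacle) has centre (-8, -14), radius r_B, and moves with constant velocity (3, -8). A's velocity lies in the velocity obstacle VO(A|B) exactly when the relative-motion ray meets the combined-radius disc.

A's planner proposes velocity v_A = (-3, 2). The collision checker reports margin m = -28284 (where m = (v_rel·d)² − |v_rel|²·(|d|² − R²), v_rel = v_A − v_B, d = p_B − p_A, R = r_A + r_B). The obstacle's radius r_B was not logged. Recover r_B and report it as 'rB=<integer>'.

m = -28284
d = (-7, -18);  v_rel = (-6, 10),  |v_rel|² = 136
v_rel×d = (-6)·(-18) − (10)·(-7) = 178
since m = R²·136 − 178²:  R² = (31684 + -28284) / 136 = 25
R = √25 = 5  ⇒  r_B = 5 − 1 = 4

rB=4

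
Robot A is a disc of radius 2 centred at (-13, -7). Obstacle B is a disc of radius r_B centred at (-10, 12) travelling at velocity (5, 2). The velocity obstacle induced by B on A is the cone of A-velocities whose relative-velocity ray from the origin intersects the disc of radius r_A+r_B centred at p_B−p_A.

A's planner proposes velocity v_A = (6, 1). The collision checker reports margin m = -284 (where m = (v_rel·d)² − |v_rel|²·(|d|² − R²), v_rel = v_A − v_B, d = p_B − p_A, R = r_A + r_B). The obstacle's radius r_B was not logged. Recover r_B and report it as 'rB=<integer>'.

m = -284
d = (3, 19);  v_rel = (1, -1),  |v_rel|² = 2
v_rel×d = (1)·(19) − (-1)·(3) = 22
since m = R²·2 − 22²:  R² = (484 + -284) / 2 = 100
R = √100 = 10  ⇒  r_B = 10 − 2 = 8

rB=8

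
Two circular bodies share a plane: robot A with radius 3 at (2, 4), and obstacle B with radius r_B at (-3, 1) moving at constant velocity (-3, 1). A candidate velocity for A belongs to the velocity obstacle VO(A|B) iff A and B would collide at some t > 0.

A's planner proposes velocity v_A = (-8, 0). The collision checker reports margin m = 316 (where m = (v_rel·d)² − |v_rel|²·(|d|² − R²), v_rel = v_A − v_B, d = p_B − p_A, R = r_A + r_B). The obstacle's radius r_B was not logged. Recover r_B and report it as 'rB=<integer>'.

m = 316
d = (-5, -3);  v_rel = (-5, -1),  |v_rel|² = 26
v_rel×d = (-5)·(-3) − (-1)·(-5) = 10
since m = R²·26 − 10²:  R² = (100 + 316) / 26 = 16
R = √16 = 4  ⇒  r_B = 4 − 3 = 1

rB=1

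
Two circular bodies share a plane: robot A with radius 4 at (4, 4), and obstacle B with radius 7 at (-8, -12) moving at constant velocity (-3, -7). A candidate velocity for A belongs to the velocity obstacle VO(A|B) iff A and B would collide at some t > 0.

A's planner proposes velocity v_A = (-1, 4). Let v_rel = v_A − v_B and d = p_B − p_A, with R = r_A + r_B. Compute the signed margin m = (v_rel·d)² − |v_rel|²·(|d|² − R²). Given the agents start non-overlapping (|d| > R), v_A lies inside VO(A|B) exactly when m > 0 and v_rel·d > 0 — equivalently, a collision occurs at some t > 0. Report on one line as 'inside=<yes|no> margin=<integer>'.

d = (-12, -16),  |d|² = 400;  R = 4+7 = 11,  c = 400−11² = 279
v_rel = (2, 11),  |v_rel|² = 125;  v_rel·d = (2)·(-12) + (11)·(-16) = -200
125·t² + 400·t + 279 = 0  ⇒  m = (-200)² − 125·279 = 5125
m = 5125 > 0,  v_rel·d = -200 < 0  ⇒  outside

inside=no margin=5125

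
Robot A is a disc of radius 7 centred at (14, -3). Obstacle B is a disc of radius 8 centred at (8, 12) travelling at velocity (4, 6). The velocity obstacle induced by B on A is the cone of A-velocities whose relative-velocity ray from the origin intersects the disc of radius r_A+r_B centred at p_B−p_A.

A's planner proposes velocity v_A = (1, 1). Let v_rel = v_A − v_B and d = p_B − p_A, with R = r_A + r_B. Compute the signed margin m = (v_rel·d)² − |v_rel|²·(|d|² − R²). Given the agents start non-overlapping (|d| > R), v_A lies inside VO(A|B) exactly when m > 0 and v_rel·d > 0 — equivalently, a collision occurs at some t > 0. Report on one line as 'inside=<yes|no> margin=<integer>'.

d = (-6, 15),  |d|² = 261;  R = 7+8 = 15,  c = 261−15² = 36
v_rel = (-3, -5),  |v_rel|² = 34;  v_rel·d = (-3)·(-6) + (-5)·(15) = -57
34·t² + 114·t + 36 = 0  ⇒  m = (-57)² − 34·36 = 2025
m = 2025 > 0,  v_rel·d = -57 < 0  ⇒  outside

inside=no margin=2025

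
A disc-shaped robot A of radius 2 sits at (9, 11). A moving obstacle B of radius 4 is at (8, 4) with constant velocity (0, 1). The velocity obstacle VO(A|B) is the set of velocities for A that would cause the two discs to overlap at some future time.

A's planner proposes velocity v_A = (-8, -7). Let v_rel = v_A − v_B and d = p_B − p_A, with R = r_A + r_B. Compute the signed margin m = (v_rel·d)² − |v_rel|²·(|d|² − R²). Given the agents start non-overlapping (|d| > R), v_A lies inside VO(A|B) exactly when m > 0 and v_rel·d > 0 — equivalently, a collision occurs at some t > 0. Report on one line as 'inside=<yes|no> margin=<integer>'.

d = (-1, -7),  |d|² = 50;  R = 2+4 = 6,  c = 50−6² = 14
v_rel = (-8, -8),  |v_rel|² = 128;  v_rel·d = (-8)·(-1) + (-8)·(-7) = 64
128·t² − 128·t + 14 = 0  ⇒  m = 64² − 128·14 = 2304
m = 2304 > 0,  v_rel·d = 64 > 0  ⇒  inside

inside=yes margin=2304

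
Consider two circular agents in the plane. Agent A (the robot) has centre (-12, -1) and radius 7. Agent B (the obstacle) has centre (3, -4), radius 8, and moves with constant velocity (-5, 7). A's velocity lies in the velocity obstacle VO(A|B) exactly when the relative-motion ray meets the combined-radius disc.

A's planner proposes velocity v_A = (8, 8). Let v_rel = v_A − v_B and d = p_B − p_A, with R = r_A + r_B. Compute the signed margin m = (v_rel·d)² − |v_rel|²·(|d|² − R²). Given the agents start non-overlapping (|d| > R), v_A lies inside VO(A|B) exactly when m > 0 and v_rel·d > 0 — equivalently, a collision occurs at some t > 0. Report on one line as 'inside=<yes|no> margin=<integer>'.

d = (15, -3),  |d|² = 234;  R = 7+8 = 15,  c = 234−15² = 9
v_rel = (13, 1),  |v_rel|² = 170;  v_rel·d = (13)·(15) + (1)·(-3) = 192
170·t² − 384·t + 9 = 0  ⇒  m = 192² − 170·9 = 35334
m = 35334 > 0,  v_rel·d = 192 > 0  ⇒  inside

inside=yes margin=35334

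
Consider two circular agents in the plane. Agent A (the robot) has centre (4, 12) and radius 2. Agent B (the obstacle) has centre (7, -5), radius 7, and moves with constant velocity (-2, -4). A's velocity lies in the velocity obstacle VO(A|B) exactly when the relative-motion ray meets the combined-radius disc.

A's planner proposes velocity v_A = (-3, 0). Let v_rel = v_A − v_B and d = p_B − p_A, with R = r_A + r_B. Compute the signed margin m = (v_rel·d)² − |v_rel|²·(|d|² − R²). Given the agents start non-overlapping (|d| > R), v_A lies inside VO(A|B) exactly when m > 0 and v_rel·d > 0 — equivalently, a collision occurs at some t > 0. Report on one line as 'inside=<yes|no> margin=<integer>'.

d = (3, -17),  |d|² = 298;  R = 2+7 = 9,  c = 298−9² = 217
v_rel = (-1, 4),  |v_rel|² = 17;  v_rel·d = (-1)·(3) + (4)·(-17) = -71
17·t² + 142·t + 217 = 0  ⇒  m = (-71)² − 17·217 = 1352
m = 1352 > 0,  v_rel·d = -71 < 0  ⇒  outside

inside=no margin=1352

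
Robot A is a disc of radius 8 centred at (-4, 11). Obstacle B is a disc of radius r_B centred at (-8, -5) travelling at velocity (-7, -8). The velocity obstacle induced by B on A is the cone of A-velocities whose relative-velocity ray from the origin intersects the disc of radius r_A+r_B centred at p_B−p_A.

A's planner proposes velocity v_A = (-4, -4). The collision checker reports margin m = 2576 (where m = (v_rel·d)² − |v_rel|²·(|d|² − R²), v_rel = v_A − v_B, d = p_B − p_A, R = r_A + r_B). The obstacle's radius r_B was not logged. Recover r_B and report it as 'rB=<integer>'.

m = 2576
d = (-4, -16);  v_rel = (3, 4),  |v_rel|² = 25
v_rel×d = (3)·(-16) − (4)·(-4) = -32
since m = R²·25 − (-32)²:  R² = (1024 + 2576) / 25 = 144
R = √144 = 12  ⇒  r_B = 12 − 8 = 4

rB=4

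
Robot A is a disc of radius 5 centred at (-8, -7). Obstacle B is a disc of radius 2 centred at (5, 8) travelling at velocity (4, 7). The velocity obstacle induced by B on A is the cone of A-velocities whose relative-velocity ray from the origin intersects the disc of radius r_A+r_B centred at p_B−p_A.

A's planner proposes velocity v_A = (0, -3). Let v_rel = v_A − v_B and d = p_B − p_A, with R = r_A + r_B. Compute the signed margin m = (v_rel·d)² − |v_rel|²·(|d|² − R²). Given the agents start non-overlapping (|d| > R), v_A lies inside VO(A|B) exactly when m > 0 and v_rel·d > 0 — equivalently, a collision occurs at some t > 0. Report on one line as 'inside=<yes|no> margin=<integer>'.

d = (13, 15),  |d|² = 394;  R = 5+2 = 7,  c = 394−7² = 345
v_rel = (-4, -10),  |v_rel|² = 116;  v_rel·d = (-4)·(13) + (-10)·(15) = -202
116·t² + 404·t + 345 = 0  ⇒  m = (-202)² − 116·345 = 784
m = 784 > 0,  v_rel·d = -202 < 0  ⇒  outside

inside=no margin=784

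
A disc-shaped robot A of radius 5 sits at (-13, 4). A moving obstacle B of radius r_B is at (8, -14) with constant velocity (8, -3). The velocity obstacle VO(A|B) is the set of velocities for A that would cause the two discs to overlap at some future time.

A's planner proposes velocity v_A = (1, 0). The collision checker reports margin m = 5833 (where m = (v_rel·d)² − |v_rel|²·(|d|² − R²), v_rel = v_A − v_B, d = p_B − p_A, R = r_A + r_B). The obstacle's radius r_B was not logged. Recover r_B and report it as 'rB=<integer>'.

m = 5833
d = (21, -18);  v_rel = (-7, 3),  |v_rel|² = 58
v_rel×d = (-7)·(-18) − (3)·(21) = 63
since m = R²·58 − 63²:  R² = (3969 + 5833) / 58 = 169
R = √169 = 13  ⇒  r_B = 13 − 5 = 8

rB=8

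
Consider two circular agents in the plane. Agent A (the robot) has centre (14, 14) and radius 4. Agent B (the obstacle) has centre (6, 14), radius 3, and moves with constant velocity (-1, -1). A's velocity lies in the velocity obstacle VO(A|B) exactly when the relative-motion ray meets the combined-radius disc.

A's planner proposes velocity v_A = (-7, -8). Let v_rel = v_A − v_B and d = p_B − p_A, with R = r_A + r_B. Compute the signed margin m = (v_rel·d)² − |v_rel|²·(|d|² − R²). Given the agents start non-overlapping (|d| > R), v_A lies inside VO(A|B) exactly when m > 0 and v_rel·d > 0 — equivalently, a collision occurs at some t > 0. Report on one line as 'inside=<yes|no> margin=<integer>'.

d = (-8, 0),  |d|² = 64;  R = 4+3 = 7,  c = 64−7² = 15
v_rel = (-6, -7),  |v_rel|² = 85;  v_rel·d = (-6)·(-8) + (-7)·(0) = 48
85·t² − 96·t + 15 = 0  ⇒  m = 48² − 85·15 = 1029
m = 1029 > 0,  v_rel·d = 48 > 0  ⇒  inside

inside=yes margin=1029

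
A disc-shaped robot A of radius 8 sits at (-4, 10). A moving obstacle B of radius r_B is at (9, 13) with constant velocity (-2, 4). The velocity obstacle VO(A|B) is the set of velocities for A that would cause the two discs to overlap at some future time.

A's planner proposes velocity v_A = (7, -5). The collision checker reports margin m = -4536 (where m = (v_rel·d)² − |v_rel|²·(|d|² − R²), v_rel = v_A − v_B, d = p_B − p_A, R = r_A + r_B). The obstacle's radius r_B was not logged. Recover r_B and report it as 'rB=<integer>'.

m = -4536
d = (13, 3);  v_rel = (9, -9),  |v_rel|² = 162
v_rel×d = (9)·(3) − (-9)·(13) = 144
since m = R²·162 − 144²:  R² = (20736 + -4536) / 162 = 100
R = √100 = 10  ⇒  r_B = 10 − 8 = 2

rB=2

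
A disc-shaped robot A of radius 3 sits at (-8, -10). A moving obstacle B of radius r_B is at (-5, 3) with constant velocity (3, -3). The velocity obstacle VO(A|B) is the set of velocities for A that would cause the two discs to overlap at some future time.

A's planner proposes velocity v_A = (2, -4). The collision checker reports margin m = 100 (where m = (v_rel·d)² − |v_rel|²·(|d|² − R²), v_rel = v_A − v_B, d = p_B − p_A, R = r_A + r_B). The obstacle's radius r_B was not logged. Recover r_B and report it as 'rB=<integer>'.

m = 100
d = (3, 13);  v_rel = (-1, -1),  |v_rel|² = 2
v_rel×d = (-1)·(13) − (-1)·(3) = -10
since m = R²·2 − (-10)²:  R² = (100 + 100) / 2 = 100
R = √100 = 10  ⇒  r_B = 10 − 3 = 7

rB=7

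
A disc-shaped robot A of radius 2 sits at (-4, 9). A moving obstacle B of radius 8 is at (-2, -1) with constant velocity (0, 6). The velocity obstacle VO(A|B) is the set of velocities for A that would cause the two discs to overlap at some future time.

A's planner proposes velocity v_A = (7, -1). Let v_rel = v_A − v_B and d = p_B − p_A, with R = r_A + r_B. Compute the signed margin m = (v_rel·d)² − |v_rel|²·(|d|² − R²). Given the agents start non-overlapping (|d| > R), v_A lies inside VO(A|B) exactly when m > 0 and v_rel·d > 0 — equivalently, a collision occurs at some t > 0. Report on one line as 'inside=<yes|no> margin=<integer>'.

d = (2, -10),  |d|² = 104;  R = 2+8 = 10,  c = 104−10² = 4
v_rel = (7, -7),  |v_rel|² = 98;  v_rel·d = (7)·(2) + (-7)·(-10) = 84
98·t² − 168·t + 4 = 0  ⇒  m = 84² − 98·4 = 6664
m = 6664 > 0,  v_rel·d = 84 > 0  ⇒  inside

inside=yes margin=6664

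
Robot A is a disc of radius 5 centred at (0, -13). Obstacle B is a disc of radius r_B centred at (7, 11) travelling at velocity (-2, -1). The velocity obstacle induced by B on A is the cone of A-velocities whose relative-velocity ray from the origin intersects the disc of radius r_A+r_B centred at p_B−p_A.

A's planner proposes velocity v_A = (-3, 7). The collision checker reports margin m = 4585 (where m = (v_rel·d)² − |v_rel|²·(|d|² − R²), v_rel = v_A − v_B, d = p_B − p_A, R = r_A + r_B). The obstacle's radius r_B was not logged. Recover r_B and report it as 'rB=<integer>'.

m = 4585
d = (7, 24);  v_rel = (-1, 8),  |v_rel|² = 65
v_rel×d = (-1)·(24) − (8)·(7) = -80
since m = R²·65 − (-80)²:  R² = (6400 + 4585) / 65 = 169
R = √169 = 13  ⇒  r_B = 13 − 5 = 8

rB=8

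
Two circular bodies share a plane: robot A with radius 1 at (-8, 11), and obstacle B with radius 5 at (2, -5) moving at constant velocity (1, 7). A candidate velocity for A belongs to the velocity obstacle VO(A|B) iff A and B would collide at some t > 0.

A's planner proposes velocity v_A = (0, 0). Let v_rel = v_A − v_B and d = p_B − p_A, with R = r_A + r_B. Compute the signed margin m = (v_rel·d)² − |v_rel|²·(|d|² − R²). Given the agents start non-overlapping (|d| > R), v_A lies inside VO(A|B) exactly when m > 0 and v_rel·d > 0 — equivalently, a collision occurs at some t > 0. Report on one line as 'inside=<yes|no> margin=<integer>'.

d = (10, -16),  |d|² = 356;  R = 1+5 = 6,  c = 356−6² = 320
v_rel = (-1, -7),  |v_rel|² = 50;  v_rel·d = (-1)·(10) + (-7)·(-16) = 102
50·t² − 204·t + 320 = 0  ⇒  m = 102² − 50·320 = -5596
m = -5596 < 0,  v_rel·d = 102 > 0  ⇒  outside

inside=no margin=-5596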